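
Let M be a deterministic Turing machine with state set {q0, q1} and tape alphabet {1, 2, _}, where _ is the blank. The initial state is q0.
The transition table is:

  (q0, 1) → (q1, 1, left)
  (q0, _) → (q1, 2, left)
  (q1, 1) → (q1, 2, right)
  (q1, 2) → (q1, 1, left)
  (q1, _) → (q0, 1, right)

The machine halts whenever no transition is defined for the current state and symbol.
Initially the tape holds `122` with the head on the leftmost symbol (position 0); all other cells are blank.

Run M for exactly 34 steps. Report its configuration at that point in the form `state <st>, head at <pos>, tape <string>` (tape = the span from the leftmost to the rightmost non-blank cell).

state q1, head at 0, tape 22221111

q0 | ___[1]22__   read 1 → write 1, move left, go to q1
q1 | __[_]122__   read _ → write 1, move right, go to q0
q0 | __1[1]22__   read 1 → write 1, move left, go to q1
q1 | __[1]122__   read 1 → write 2, move right, go to q1
q1 | __2[1]22__   read 1 → write 2, move right, go to q1
q1 | __22[2]2__   read 2 → write 1, move left, go to q1
q1 | __2[2]12__   read 2 → write 1, move left, go to q1
q1 | __[2]112__   read 2 → write 1, move left, go to q1
q1 | _[_]1112__   read _ → write 1, move right, go to q0
q0 | _1[1]112__   read 1 → write 1, move left, go to q1
q1 | _[1]1112__   read 1 → write 2, move right, go to q1
q1 | _2[1]112__   read 1 → write 2, move right, go to q1
q1 | _22[1]12__   read 1 → write 2, move right, go to q1
q1 | _222[1]2__   read 1 → write 2, move right, go to q1
q1 | _2222[2]__   read 2 → write 1, move left, go to q1
q1 | _222[2]1__   read 2 → write 1, move left, go to q1
q1 | _22[2]11__   read 2 → write 1, move left, go to q1
q1 | _2[2]111__   read 2 → write 1, move left, go to q1
q1 | _[2]1111__   read 2 → write 1, move left, go to q1
q1 | [_]11111__   read _ → write 1, move right, go to q0
q0 | 1[1]1111__   read 1 → write 1, move left, go to q1
q1 | [1]11111__   read 1 → write 2, move right, go to q1
q1 | 2[1]1111__   read 1 → write 2, move right, go to q1
q1 | 22[1]111__   read 1 → write 2, move right, go to q1
q1 | 222[1]11__   read 1 → write 2, move right, go to q1
q1 | 2222[1]1__   read 1 → write 2, move right, go to q1
q1 | 22222[1]__   read 1 → write 2, move right, go to q1
q1 | 222222[_]_   read _ → write 1, move right, go to q0
q0 | 2222221[_]   read _ → write 2, move left, go to q1
q1 | 222222[1]2   read 1 → write 2, move right, go to q1
q1 | 2222222[2]   read 2 → write 1, move left, go to q1
q1 | 222222[2]1   read 2 → write 1, move left, go to q1
q1 | 22222[2]11   read 2 → write 1, move left, go to q1
q1 | 2222[2]111   read 2 → write 1, move left, go to q1
q1 | 222[2]1111
After 34 steps: state q1, head at 0, tape 22221111.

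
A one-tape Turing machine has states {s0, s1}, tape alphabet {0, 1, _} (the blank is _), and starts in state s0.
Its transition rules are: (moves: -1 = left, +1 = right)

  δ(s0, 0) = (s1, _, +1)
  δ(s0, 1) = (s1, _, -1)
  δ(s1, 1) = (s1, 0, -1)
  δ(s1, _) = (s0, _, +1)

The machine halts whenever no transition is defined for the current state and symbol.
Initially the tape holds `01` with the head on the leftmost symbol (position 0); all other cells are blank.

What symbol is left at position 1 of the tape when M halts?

s0 | [0]1__   read 0 → write _, move +1, go to s1
s1 | _[1]__   read 1 → write 0, move -1, go to s1
s1 | [_]0__   read _ → write _, move +1, go to s0
s0 | _[0]__   read 0 → write _, move +1, go to s1
s1 | __[_]_   read _ → write _, move +1, go to s0
s0 | ___[_]
Cell 1 holds _ when M halts.

_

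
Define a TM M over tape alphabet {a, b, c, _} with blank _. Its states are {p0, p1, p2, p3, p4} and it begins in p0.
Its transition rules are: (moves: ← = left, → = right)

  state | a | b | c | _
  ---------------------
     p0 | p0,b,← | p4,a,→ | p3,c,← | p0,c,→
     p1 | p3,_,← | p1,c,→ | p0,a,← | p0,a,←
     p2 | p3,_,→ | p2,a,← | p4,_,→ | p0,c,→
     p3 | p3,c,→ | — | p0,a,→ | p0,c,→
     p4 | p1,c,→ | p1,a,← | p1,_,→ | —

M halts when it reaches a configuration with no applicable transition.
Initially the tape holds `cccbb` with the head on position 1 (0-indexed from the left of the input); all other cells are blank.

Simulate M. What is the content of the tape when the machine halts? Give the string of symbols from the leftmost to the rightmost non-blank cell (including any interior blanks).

cccaa

p0 | c[c]cbb_   read c → write c, move ←, go to p3
p3 | [c]ccbb_   read c → write a, move →, go to p0
p0 | a[c]cbb_   read c → write c, move ←, go to p3
p3 | [a]ccbb_   read a → write c, move →, go to p3
p3 | c[c]cbb_   read c → write a, move →, go to p0
p0 | ca[c]bb_   read c → write c, move ←, go to p3
p3 | c[a]cbb_   read a → write c, move →, go to p3
p3 | cc[c]bb_   read c → write a, move →, go to p0
p0 | cca[b]b_   read b → write a, move →, go to p4
p4 | ccaa[b]_   read b → write a, move ←, go to p1
p1 | cca[a]a_   read a → write _, move ←, go to p3
p3 | cc[a]_a_   read a → write c, move →, go to p3
p3 | ccc[_]a_   read _ → write c, move →, go to p0
p0 | cccc[a]_   read a → write b, move ←, go to p0
p0 | ccc[c]b_   read c → write c, move ←, go to p3
p3 | cc[c]cb_   read c → write a, move →, go to p0
p0 | cca[c]b_   read c → write c, move ←, go to p3
p3 | cc[a]cb_   read a → write c, move →, go to p3
p3 | ccc[c]b_   read c → write a, move →, go to p0
p0 | ccca[b]_   read b → write a, move →, go to p4
p4 | cccaa[_]
The non-blank tape span at halt is cccaa.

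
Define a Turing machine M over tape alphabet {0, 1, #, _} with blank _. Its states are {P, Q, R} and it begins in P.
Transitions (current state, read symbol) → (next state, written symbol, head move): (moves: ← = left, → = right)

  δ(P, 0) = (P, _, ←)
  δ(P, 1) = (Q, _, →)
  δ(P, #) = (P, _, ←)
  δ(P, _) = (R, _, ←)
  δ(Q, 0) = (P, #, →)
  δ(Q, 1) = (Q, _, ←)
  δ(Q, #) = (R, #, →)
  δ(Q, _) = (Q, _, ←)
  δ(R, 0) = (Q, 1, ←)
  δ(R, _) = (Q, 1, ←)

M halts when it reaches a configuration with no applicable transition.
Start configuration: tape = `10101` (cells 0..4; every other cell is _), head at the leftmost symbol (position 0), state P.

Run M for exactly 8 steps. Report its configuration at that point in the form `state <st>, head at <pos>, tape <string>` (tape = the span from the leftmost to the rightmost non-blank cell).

P | [1]0101_   read 1 → write _, move →, go to Q
Q | _[0]101_   read 0 → write #, move →, go to P
P | _#[1]01_   read 1 → write _, move →, go to Q
Q | _#_[0]1_   read 0 → write #, move →, go to P
P | _#_#[1]_   read 1 → write _, move →, go to Q
Q | _#_#_[_]   read _ → write _, move ←, go to Q
Q | _#_#[_]_   read _ → write _, move ←, go to Q
Q | _#_[#]__   read # → write #, move →, go to R
R | _#_#[_]_
After 8 steps: state R, head at 4, tape #_#.

state R, head at 4, tape #_#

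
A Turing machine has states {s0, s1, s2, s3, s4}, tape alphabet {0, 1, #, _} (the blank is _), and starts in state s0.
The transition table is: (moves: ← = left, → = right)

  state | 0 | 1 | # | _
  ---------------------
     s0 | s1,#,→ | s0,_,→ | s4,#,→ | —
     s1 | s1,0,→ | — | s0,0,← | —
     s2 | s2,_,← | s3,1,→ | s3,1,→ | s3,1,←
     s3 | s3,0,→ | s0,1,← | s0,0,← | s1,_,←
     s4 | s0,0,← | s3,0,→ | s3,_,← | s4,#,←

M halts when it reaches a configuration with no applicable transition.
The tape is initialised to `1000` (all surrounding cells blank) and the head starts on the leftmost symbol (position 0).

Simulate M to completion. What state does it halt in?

s1

state=s0 head=0 tape=[1]000_   (s0,1)→(s0,_,→)
state=s0 head=1 tape=_[0]00_   (s0,0)→(s1,#,→)
state=s1 head=2 tape=_#[0]0_   (s1,0)→(s1,0,→)
state=s1 head=3 tape=_#0[0]_   (s1,0)→(s1,0,→)
state=s1 head=4 tape=_#00[_]
No transition is defined for (s1, _); M halts in state s1.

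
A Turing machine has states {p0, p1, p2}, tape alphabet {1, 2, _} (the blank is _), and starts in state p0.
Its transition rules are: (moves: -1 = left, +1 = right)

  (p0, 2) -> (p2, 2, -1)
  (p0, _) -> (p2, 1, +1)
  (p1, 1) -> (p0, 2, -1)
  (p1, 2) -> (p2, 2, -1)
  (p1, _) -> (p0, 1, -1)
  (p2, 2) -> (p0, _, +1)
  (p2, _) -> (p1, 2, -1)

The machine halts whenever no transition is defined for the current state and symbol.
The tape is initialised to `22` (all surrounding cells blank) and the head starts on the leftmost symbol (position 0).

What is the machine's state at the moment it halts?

p0 | ___[2]2   read 2 → write 2, move -1, go to p2
p2 | __[_]22   read _ → write 2, move -1, go to p1
p1 | _[_]222   read _ → write 1, move -1, go to p0
p0 | [_]1222   read _ → write 1, move +1, go to p2
p2 | 1[1]222
No transition is defined for (p2, 1); M halts in state p2.

p2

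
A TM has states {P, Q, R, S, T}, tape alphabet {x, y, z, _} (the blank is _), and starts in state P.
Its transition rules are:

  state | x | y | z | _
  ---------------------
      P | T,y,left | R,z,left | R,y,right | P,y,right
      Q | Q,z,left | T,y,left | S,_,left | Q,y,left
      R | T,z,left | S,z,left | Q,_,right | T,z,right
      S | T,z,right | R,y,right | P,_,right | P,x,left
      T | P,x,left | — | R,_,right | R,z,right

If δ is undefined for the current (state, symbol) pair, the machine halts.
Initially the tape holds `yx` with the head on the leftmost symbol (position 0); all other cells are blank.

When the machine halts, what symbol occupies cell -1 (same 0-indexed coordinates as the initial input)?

state=P head=0 tape=__[y]x_   (P,y)→(R,z,left)
state=R head=-1 tape=_[_]zx_   (R,_)→(T,z,right)
state=T head=0 tape=_z[z]x_   (T,z)→(R,_,right)
state=R head=1 tape=_z_[x]_   (R,x)→(T,z,left)
state=T head=0 tape=_z[_]z_   (T,_)→(R,z,right)
state=R head=1 tape=_zz[z]_   (R,z)→(Q,_,right)
state=Q head=2 tape=_zz_[_]   (Q,_)→(Q,y,left)
state=Q head=1 tape=_zz[_]y   (Q,_)→(Q,y,left)
state=Q head=0 tape=_z[z]yy   (Q,z)→(S,_,left)
state=S head=-1 tape=_[z]_yy   (S,z)→(P,_,right)
state=P head=0 tape=__[_]yy   (P,_)→(P,y,right)
state=P head=1 tape=__y[y]y   (P,y)→(R,z,left)
state=R head=0 tape=__[y]zy   (R,y)→(S,z,left)
state=S head=-1 tape=_[_]zzy   (S,_)→(P,x,left)
state=P head=-2 tape=[_]xzzy   (P,_)→(P,y,right)
state=P head=-1 tape=y[x]zzy   (P,x)→(T,y,left)
state=T head=-2 tape=[y]yzzy
Cell -1 holds y when M halts.

y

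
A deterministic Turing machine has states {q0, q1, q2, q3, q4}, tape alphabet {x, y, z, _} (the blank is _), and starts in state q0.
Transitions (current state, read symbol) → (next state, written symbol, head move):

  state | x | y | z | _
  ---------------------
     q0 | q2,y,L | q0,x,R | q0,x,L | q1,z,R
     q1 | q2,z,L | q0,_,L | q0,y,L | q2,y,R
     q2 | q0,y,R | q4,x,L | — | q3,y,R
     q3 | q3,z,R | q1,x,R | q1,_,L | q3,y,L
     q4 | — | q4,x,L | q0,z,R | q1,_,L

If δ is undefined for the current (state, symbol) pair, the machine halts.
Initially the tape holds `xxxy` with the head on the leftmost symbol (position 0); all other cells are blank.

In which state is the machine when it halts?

q2

q0 | _[x]xxy____   read x → write y, move L, go to q2
q2 | [_]yxxy____   read _ → write y, move R, go to q3
q3 | y[y]xxy____   read y → write x, move R, go to q1
q1 | yx[x]xy____   read x → write z, move L, go to q2
q2 | y[x]zxy____   read x → write y, move R, go to q0
q0 | yy[z]xy____   read z → write x, move L, go to q0
q0 | y[y]xxy____   read y → write x, move R, go to q0
q0 | yx[x]xy____   read x → write y, move L, go to q2
q2 | y[x]yxy____   read x → write y, move R, go to q0
q0 | yy[y]xy____   read y → write x, move R, go to q0
q0 | yyx[x]y____   read x → write y, move L, go to q2
q2 | yy[x]yy____   read x → write y, move R, go to q0
q0 | yyy[y]y____   read y → write x, move R, go to q0
q0 | yyyx[y]____   read y → write x, move R, go to q0
q0 | yyyxx[_]___   read _ → write z, move R, go to q1
q1 | yyyxxz[_]__   read _ → write y, move R, go to q2
q2 | yyyxxzy[_]_   read _ → write y, move R, go to q3
q3 | yyyxxzyy[_]   read _ → write y, move L, go to q3
q3 | yyyxxzy[y]y   read y → write x, move R, go to q1
q1 | yyyxxzyx[y]   read y → write _, move L, go to q0
q0 | yyyxxzy[x]_   read x → write y, move L, go to q2
q2 | yyyxxz[y]y_   read y → write x, move L, go to q4
q4 | yyyxx[z]xy_   read z → write z, move R, go to q0
q0 | yyyxxz[x]y_   read x → write y, move L, go to q2
q2 | yyyxx[z]yy_
No transition is defined for (q2, z); M halts in state q2.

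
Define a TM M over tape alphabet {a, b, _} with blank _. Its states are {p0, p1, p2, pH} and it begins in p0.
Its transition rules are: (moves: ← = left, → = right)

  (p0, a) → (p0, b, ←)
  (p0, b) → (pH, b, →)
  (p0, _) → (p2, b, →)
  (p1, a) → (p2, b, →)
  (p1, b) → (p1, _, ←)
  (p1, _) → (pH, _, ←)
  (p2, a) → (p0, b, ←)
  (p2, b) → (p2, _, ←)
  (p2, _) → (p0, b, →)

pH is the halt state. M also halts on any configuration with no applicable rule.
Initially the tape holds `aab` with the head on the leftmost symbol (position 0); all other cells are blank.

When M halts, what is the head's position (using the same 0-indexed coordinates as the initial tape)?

1

p0 | __[a]ab   read a → write b, move ←, go to p0
p0 | _[_]bab   read _ → write b, move →, go to p2
p2 | _b[b]ab   read b → write _, move ←, go to p2
p2 | _[b]_ab   read b → write _, move ←, go to p2
p2 | [_]__ab   read _ → write b, move →, go to p0
p0 | b[_]_ab   read _ → write b, move →, go to p2
p2 | bb[_]ab   read _ → write b, move →, go to p0
p0 | bbb[a]b   read a → write b, move ←, go to p0
p0 | bb[b]bb   read b → write b, move →, go to pH
pH | bbb[b]b
At halt the head is at cell 1.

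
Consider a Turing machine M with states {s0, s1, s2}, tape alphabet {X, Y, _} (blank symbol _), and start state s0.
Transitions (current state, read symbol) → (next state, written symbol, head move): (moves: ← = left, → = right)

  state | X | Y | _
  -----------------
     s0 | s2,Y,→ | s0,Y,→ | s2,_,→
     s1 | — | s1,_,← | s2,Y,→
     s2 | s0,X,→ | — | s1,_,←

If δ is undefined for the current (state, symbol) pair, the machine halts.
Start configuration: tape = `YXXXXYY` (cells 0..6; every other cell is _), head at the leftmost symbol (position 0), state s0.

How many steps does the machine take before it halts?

14

state=s0 head=0 tape=[Y]XXXXYY__   (s0,Y)→(s0,Y,→)
state=s0 head=1 tape=Y[X]XXXYY__   (s0,X)→(s2,Y,→)
state=s2 head=2 tape=YY[X]XXYY__   (s2,X)→(s0,X,→)
state=s0 head=3 tape=YYX[X]XYY__   (s0,X)→(s2,Y,→)
state=s2 head=4 tape=YYXY[X]YY__   (s2,X)→(s0,X,→)
state=s0 head=5 tape=YYXYX[Y]Y__   (s0,Y)→(s0,Y,→)
state=s0 head=6 tape=YYXYXY[Y]__   (s0,Y)→(s0,Y,→)
state=s0 head=7 tape=YYXYXYY[_]_   (s0,_)→(s2,_,→)
state=s2 head=8 tape=YYXYXYY_[_]   (s2,_)→(s1,_,←)
state=s1 head=7 tape=YYXYXYY[_]_   (s1,_)→(s2,Y,→)
state=s2 head=8 tape=YYXYXYYY[_]   (s2,_)→(s1,_,←)
state=s1 head=7 tape=YYXYXYY[Y]_   (s1,Y)→(s1,_,←)
state=s1 head=6 tape=YYXYXY[Y]__   (s1,Y)→(s1,_,←)
state=s1 head=5 tape=YYXYX[Y]___   (s1,Y)→(s1,_,←)
state=s1 head=4 tape=YYXY[X]____
M halts after 14 transitions.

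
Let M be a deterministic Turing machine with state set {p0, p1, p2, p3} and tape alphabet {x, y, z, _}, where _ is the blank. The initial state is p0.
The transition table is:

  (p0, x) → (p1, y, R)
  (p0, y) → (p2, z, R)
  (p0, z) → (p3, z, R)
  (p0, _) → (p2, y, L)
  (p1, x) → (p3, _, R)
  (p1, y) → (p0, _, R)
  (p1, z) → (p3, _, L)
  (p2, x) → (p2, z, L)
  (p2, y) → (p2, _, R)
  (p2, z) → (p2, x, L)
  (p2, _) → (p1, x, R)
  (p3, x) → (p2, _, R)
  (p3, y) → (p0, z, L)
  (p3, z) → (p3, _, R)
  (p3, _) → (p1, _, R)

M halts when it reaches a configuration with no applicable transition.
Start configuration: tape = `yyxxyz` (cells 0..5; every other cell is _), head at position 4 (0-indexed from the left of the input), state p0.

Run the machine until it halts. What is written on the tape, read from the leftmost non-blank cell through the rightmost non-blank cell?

state=p0 head=4 tape=yyxx[y]z_   (p0,y)→(p2,z,R)
state=p2 head=5 tape=yyxxz[z]_   (p2,z)→(p2,x,L)
state=p2 head=4 tape=yyxx[z]x_   (p2,z)→(p2,x,L)
state=p2 head=3 tape=yyx[x]xx_   (p2,x)→(p2,z,L)
state=p2 head=2 tape=yy[x]zxx_   (p2,x)→(p2,z,L)
state=p2 head=1 tape=y[y]zzxx_   (p2,y)→(p2,_,R)
state=p2 head=2 tape=y_[z]zxx_   (p2,z)→(p2,x,L)
state=p2 head=1 tape=y[_]xzxx_   (p2,_)→(p1,x,R)
state=p1 head=2 tape=yx[x]zxx_   (p1,x)→(p3,_,R)
state=p3 head=3 tape=yx_[z]xx_   (p3,z)→(p3,_,R)
state=p3 head=4 tape=yx__[x]x_   (p3,x)→(p2,_,R)
state=p2 head=5 tape=yx___[x]_   (p2,x)→(p2,z,L)
state=p2 head=4 tape=yx__[_]z_   (p2,_)→(p1,x,R)
state=p1 head=5 tape=yx__x[z]_   (p1,z)→(p3,_,L)
state=p3 head=4 tape=yx__[x]__   (p3,x)→(p2,_,R)
state=p2 head=5 tape=yx___[_]_   (p2,_)→(p1,x,R)
state=p1 head=6 tape=yx___x[_]
The non-blank tape span at halt is yx___x.

yx___x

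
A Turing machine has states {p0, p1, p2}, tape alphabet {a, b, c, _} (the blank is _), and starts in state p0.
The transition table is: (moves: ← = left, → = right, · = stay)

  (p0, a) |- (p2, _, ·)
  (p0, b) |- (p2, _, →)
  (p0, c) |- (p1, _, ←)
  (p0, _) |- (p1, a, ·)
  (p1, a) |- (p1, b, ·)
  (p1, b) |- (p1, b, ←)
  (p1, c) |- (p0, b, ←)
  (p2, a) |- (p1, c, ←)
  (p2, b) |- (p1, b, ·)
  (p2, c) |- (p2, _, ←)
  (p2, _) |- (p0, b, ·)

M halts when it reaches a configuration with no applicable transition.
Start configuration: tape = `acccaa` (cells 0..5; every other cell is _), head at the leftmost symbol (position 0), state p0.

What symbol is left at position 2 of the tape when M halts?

_

p0 | [a]cccaa   read a → write _, move ·, go to p2
p2 | [_]cccaa   read _ → write b, move ·, go to p0
p0 | [b]cccaa   read b → write _, move →, go to p2
p2 | _[c]ccaa   read c → write _, move ←, go to p2
p2 | [_]_ccaa   read _ → write b, move ·, go to p0
p0 | [b]_ccaa   read b → write _, move →, go to p2
p2 | _[_]ccaa   read _ → write b, move ·, go to p0
p0 | _[b]ccaa   read b → write _, move →, go to p2
p2 | __[c]caa   read c → write _, move ←, go to p2
p2 | _[_]_caa   read _ → write b, move ·, go to p0
p0 | _[b]_caa   read b → write _, move →, go to p2
p2 | __[_]caa   read _ → write b, move ·, go to p0
p0 | __[b]caa   read b → write _, move →, go to p2
p2 | ___[c]aa   read c → write _, move ←, go to p2
p2 | __[_]_aa   read _ → write b, move ·, go to p0
p0 | __[b]_aa   read b → write _, move →, go to p2
p2 | ___[_]aa   read _ → write b, move ·, go to p0
p0 | ___[b]aa   read b → write _, move →, go to p2
p2 | ____[a]a   read a → write c, move ←, go to p1
p1 | ___[_]ca
Cell 2 holds _ when M halts.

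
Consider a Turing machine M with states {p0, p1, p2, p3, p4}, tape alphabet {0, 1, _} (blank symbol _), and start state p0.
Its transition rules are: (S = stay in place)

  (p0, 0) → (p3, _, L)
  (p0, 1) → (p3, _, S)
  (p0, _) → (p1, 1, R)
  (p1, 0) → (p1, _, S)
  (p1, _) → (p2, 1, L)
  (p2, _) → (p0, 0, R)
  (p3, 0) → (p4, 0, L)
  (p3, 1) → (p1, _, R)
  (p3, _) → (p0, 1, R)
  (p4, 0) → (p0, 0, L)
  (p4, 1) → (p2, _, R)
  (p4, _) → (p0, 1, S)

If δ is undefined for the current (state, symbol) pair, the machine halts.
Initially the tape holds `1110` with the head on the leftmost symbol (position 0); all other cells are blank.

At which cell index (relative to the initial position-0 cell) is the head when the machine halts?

p0 | [1]110__   read 1 → write _, move S, go to p3
p3 | [_]110__   read _ → write 1, move R, go to p0
p0 | 1[1]10__   read 1 → write _, move S, go to p3
p3 | 1[_]10__   read _ → write 1, move R, go to p0
p0 | 11[1]0__   read 1 → write _, move S, go to p3
p3 | 11[_]0__   read _ → write 1, move R, go to p0
p0 | 111[0]__   read 0 → write _, move L, go to p3
p3 | 11[1]___   read 1 → write _, move R, go to p1
p1 | 11_[_]__   read _ → write 1, move L, go to p2
p2 | 11[_]1__   read _ → write 0, move R, go to p0
p0 | 110[1]__   read 1 → write _, move S, go to p3
p3 | 110[_]__   read _ → write 1, move R, go to p0
p0 | 1101[_]_   read _ → write 1, move R, go to p1
p1 | 11011[_]   read _ → write 1, move L, go to p2
p2 | 1101[1]1
At halt the head is at cell 4.

4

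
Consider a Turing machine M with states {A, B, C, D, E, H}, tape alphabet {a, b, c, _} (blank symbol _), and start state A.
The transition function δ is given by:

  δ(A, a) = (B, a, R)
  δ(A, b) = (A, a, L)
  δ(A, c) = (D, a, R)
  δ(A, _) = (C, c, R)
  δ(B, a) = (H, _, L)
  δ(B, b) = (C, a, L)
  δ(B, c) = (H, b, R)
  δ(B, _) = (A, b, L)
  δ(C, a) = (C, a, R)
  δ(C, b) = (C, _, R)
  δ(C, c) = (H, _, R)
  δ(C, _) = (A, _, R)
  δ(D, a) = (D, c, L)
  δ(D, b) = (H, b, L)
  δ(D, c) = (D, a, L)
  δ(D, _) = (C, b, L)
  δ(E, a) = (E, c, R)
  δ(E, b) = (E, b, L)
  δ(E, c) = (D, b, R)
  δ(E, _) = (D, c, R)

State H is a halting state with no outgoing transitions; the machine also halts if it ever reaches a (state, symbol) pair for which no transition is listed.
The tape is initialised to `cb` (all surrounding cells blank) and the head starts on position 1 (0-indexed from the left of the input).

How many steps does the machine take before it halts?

A | __c[b]   read b → write a, move L, go to A
A | __[c]a   read c → write a, move R, go to D
D | __a[a]   read a → write c, move L, go to D
D | __[a]c   read a → write c, move L, go to D
D | _[_]cc   read _ → write b, move L, go to C
C | [_]bcc   read _ → write _, move R, go to A
A | _[b]cc   read b → write a, move L, go to A
A | [_]acc   read _ → write c, move R, go to C
C | c[a]cc   read a → write a, move R, go to C
C | ca[c]c   read c → write _, move R, go to H
H | ca_[c]
M halts after 10 transitions.

10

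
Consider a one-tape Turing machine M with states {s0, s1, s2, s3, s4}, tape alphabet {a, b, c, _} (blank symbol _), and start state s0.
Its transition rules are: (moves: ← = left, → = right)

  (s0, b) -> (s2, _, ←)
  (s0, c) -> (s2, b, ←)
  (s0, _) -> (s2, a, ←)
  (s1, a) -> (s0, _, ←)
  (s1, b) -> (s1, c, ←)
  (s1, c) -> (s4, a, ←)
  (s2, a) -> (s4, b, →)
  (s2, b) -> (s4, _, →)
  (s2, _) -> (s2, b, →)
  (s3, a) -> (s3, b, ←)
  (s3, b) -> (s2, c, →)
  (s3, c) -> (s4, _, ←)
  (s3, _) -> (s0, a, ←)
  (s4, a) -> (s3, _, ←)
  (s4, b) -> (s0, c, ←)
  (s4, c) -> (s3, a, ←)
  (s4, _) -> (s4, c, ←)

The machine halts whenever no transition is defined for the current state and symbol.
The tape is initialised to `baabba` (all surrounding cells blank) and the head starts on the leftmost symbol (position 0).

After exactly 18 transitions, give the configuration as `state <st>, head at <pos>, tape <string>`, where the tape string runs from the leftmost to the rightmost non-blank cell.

state s4, head at 0, tape aca_ca

s0 | _[b]aabba   read b → write _, move ←, go to s2
s2 | [_]_aabba   read _ → write b, move →, go to s2
s2 | b[_]aabba   read _ → write b, move →, go to s2
s2 | bb[a]abba   read a → write b, move →, go to s4
s4 | bbb[a]bba   read a → write _, move ←, go to s3
s3 | bb[b]_bba   read b → write c, move →, go to s2
s2 | bbc[_]bba   read _ → write b, move →, go to s2
s2 | bbcb[b]ba   read b → write _, move →, go to s4
s4 | bbcb_[b]a   read b → write c, move ←, go to s0
s0 | bbcb[_]ca   read _ → write a, move ←, go to s2
s2 | bbc[b]aca   read b → write _, move →, go to s4
s4 | bbc_[a]ca   read a → write _, move ←, go to s3
s3 | bbc[_]_ca   read _ → write a, move ←, go to s0
s0 | bb[c]a_ca   read c → write b, move ←, go to s2
s2 | b[b]ba_ca   read b → write _, move →, go to s4
s4 | b_[b]a_ca   read b → write c, move ←, go to s0
s0 | b[_]ca_ca   read _ → write a, move ←, go to s2
s2 | [b]aca_ca   read b → write _, move →, go to s4
s4 | _[a]ca_ca
After 18 steps: state s4, head at 0, tape aca_ca.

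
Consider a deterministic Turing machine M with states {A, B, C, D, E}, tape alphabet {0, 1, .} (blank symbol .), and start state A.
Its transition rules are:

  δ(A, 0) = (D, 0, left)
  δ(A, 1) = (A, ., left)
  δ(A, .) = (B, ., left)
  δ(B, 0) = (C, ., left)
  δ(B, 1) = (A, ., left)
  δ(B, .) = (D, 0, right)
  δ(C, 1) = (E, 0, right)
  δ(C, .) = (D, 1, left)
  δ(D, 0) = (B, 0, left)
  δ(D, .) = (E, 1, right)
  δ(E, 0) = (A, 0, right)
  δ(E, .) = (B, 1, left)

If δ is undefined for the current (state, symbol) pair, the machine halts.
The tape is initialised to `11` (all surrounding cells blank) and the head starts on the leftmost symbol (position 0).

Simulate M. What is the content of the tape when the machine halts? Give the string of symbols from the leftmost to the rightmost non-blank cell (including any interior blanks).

11.1.11

state=A head=0 tape=.....[1]1   (A,1)→(A,.,left)
state=A head=-1 tape=....[.].1   (A,.)→(B,.,left)
state=B head=-2 tape=...[.]..1   (B,.)→(D,0,right)
state=D head=-1 tape=...0[.].1   (D,.)→(E,1,right)
state=E head=0 tape=...01[.]1   (E,.)→(B,1,left)
state=B head=-1 tape=...0[1]11   (B,1)→(A,.,left)
state=A head=-2 tape=...[0].11   (A,0)→(D,0,left)
state=D head=-3 tape=..[.]0.11   (D,.)→(E,1,right)
state=E head=-2 tape=..1[0].11   (E,0)→(A,0,right)
state=A head=-1 tape=..10[.]11   (A,.)→(B,.,left)
state=B head=-2 tape=..1[0].11   (B,0)→(C,.,left)
state=C head=-3 tape=..[1]..11   (C,1)→(E,0,right)
state=E head=-2 tape=..0[.].11   (E,.)→(B,1,left)
state=B head=-3 tape=..[0]1.11   (B,0)→(C,.,left)
state=C head=-4 tape=.[.].1.11   (C,.)→(D,1,left)
state=D head=-5 tape=[.]1.1.11   (D,.)→(E,1,right)
state=E head=-4 tape=1[1].1.11
The non-blank tape span at halt is 11.1.11.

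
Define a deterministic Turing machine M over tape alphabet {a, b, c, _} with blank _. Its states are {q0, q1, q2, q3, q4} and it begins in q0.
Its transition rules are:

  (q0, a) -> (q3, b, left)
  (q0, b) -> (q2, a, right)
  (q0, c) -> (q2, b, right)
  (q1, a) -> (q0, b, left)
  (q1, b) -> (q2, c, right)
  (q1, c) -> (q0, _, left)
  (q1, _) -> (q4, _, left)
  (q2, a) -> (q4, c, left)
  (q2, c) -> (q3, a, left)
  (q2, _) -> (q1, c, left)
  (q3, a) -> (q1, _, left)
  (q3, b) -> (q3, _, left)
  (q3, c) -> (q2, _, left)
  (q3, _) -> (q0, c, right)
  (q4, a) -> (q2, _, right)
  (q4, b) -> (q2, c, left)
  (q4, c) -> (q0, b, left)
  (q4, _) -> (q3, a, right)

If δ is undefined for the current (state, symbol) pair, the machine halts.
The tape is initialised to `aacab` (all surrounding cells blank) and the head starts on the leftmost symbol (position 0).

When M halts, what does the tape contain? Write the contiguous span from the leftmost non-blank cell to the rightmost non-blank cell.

ac_a_ab_bcab

state=q0 head=0 tape=_______[a]acab   (q0,a)→(q3,b,left)
state=q3 head=-1 tape=______[_]bacab   (q3,_)→(q0,c,right)
state=q0 head=0 tape=______c[b]acab   (q0,b)→(q2,a,right)
state=q2 head=1 tape=______ca[a]cab   (q2,a)→(q4,c,left)
state=q4 head=0 tape=______c[a]ccab   (q4,a)→(q2,_,right)
state=q2 head=1 tape=______c_[c]cab   (q2,c)→(q3,a,left)
state=q3 head=0 tape=______c[_]acab   (q3,_)→(q0,c,right)
state=q0 head=1 tape=______cc[a]cab   (q0,a)→(q3,b,left)
state=q3 head=0 tape=______c[c]bcab   (q3,c)→(q2,_,left)
state=q2 head=-1 tape=______[c]_bcab   (q2,c)→(q3,a,left)
state=q3 head=-2 tape=_____[_]a_bcab   (q3,_)→(q0,c,right)
state=q0 head=-1 tape=_____c[a]_bcab   (q0,a)→(q3,b,left)
state=q3 head=-2 tape=_____[c]b_bcab   (q3,c)→(q2,_,left)
state=q2 head=-3 tape=____[_]_b_bcab   (q2,_)→(q1,c,left)
state=q1 head=-4 tape=___[_]c_b_bcab   (q1,_)→(q4,_,left)
state=q4 head=-5 tape=__[_]_c_b_bcab   (q4,_)→(q3,a,right)
state=q3 head=-4 tape=__a[_]c_b_bcab   (q3,_)→(q0,c,right)
state=q0 head=-3 tape=__ac[c]_b_bcab   (q0,c)→(q2,b,right)
state=q2 head=-2 tape=__acb[_]b_bcab   (q2,_)→(q1,c,left)
state=q1 head=-3 tape=__ac[b]cb_bcab   (q1,b)→(q2,c,right)
state=q2 head=-2 tape=__acc[c]b_bcab   (q2,c)→(q3,a,left)
state=q3 head=-3 tape=__ac[c]ab_bcab   (q3,c)→(q2,_,left)
state=q2 head=-4 tape=__a[c]_ab_bcab   (q2,c)→(q3,a,left)
state=q3 head=-5 tape=__[a]a_ab_bcab   (q3,a)→(q1,_,left)
state=q1 head=-6 tape=_[_]_a_ab_bcab   (q1,_)→(q4,_,left)
state=q4 head=-7 tape=[_]__a_ab_bcab   (q4,_)→(q3,a,right)
state=q3 head=-6 tape=a[_]_a_ab_bcab   (q3,_)→(q0,c,right)
state=q0 head=-5 tape=ac[_]a_ab_bcab
The non-blank tape span at halt is ac_a_ab_bcab.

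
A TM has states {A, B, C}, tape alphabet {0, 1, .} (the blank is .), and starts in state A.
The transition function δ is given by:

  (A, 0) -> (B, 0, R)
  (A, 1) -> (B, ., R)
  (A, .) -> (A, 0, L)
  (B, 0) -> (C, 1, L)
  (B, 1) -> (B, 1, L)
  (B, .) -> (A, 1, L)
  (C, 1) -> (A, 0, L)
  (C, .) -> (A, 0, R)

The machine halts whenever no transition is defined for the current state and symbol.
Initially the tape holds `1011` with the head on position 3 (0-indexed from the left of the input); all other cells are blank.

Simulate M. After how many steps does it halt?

A | 101[1].   read 1 → write ., move R, go to B
B | 101.[.]   read . → write 1, move L, go to A
A | 101[.]1   read . → write 0, move L, go to A
A | 10[1]01   read 1 → write ., move R, go to B
B | 10.[0]1   read 0 → write 1, move L, go to C
C | 10[.]11   read . → write 0, move R, go to A
A | 100[1]1   read 1 → write ., move R, go to B
B | 100.[1]   read 1 → write 1, move L, go to B
B | 100[.]1   read . → write 1, move L, go to A
A | 10[0]11   read 0 → write 0, move R, go to B
B | 100[1]1   read 1 → write 1, move L, go to B
B | 10[0]11   read 0 → write 1, move L, go to C
C | 1[0]111
M halts after 12 transitions.

12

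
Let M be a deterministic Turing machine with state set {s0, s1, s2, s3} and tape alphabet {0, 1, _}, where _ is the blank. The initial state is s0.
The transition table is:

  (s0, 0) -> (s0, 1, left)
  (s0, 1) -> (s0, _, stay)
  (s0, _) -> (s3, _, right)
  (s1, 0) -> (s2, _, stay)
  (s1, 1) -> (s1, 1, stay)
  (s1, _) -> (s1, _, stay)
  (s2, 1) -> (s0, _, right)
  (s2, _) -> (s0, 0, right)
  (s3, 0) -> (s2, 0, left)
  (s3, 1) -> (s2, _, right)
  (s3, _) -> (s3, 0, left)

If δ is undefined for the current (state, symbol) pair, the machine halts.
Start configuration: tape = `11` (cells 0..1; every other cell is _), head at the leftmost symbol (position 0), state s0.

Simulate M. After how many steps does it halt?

state=s0 head=0 tape=[1]1___   (s0,1)→(s0,_,stay)
state=s0 head=0 tape=[_]1___   (s0,_)→(s3,_,right)
state=s3 head=1 tape=_[1]___   (s3,1)→(s2,_,right)
state=s2 head=2 tape=__[_]__   (s2,_)→(s0,0,right)
state=s0 head=3 tape=__0[_]_   (s0,_)→(s3,_,right)
state=s3 head=4 tape=__0_[_]   (s3,_)→(s3,0,left)
state=s3 head=3 tape=__0[_]0   (s3,_)→(s3,0,left)
state=s3 head=2 tape=__[0]00   (s3,0)→(s2,0,left)
state=s2 head=1 tape=_[_]000   (s2,_)→(s0,0,right)
state=s0 head=2 tape=_0[0]00   (s0,0)→(s0,1,left)
state=s0 head=1 tape=_[0]100   (s0,0)→(s0,1,left)
state=s0 head=0 tape=[_]1100   (s0,_)→(s3,_,right)
state=s3 head=1 tape=_[1]100   (s3,1)→(s2,_,right)
state=s2 head=2 tape=__[1]00   (s2,1)→(s0,_,right)
state=s0 head=3 tape=___[0]0   (s0,0)→(s0,1,left)
state=s0 head=2 tape=__[_]10   (s0,_)→(s3,_,right)
state=s3 head=3 tape=___[1]0   (s3,1)→(s2,_,right)
state=s2 head=4 tape=____[0]
M halts after 17 transitions.

17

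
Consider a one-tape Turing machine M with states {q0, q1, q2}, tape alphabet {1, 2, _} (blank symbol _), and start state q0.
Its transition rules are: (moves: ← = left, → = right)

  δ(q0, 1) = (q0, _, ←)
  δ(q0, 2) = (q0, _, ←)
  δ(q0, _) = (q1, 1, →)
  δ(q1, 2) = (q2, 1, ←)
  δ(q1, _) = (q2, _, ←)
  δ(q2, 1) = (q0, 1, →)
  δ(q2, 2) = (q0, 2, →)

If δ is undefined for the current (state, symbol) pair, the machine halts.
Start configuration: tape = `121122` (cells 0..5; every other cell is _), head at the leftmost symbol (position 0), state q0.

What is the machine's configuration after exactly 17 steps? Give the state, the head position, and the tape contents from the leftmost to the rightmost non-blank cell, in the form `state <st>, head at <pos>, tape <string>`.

state=q0 head=0 tape=__[1]21122   (q0,1)→(q0,_,←)
state=q0 head=-1 tape=_[_]_21122   (q0,_)→(q1,1,→)
state=q1 head=0 tape=_1[_]21122   (q1,_)→(q2,_,←)
state=q2 head=-1 tape=_[1]_21122   (q2,1)→(q0,1,→)
state=q0 head=0 tape=_1[_]21122   (q0,_)→(q1,1,→)
state=q1 head=1 tape=_11[2]1122   (q1,2)→(q2,1,←)
state=q2 head=0 tape=_1[1]11122   (q2,1)→(q0,1,→)
state=q0 head=1 tape=_11[1]1122   (q0,1)→(q0,_,←)
state=q0 head=0 tape=_1[1]_1122   (q0,1)→(q0,_,←)
state=q0 head=-1 tape=_[1]__1122   (q0,1)→(q0,_,←)
state=q0 head=-2 tape=[_]___1122   (q0,_)→(q1,1,→)
state=q1 head=-1 tape=1[_]__1122   (q1,_)→(q2,_,←)
state=q2 head=-2 tape=[1]___1122   (q2,1)→(q0,1,→)
state=q0 head=-1 tape=1[_]__1122   (q0,_)→(q1,1,→)
state=q1 head=0 tape=11[_]_1122   (q1,_)→(q2,_,←)
state=q2 head=-1 tape=1[1]__1122   (q2,1)→(q0,1,→)
state=q0 head=0 tape=11[_]_1122   (q0,_)→(q1,1,→)
state=q1 head=1 tape=111[_]1122
After 17 steps: state q1, head at 1, tape 111_1122.

state q1, head at 1, tape 111_1122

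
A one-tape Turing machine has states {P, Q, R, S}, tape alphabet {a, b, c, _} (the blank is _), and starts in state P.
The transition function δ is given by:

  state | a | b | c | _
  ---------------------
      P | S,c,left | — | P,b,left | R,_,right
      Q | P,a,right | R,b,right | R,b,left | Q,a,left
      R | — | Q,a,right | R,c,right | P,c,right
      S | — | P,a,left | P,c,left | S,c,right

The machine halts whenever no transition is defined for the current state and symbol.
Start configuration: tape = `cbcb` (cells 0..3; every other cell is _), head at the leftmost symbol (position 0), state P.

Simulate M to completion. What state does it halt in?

P | _[c]bcb_   read c → write b, move left, go to P
P | [_]bbcb_   read _ → write _, move right, go to R
R | _[b]bcb_   read b → write a, move right, go to Q
Q | _a[b]cb_   read b → write b, move right, go to R
R | _ab[c]b_   read c → write c, move right, go to R
R | _abc[b]_   read b → write a, move right, go to Q
Q | _abca[_]   read _ → write a, move left, go to Q
Q | _abc[a]a   read a → write a, move right, go to P
P | _abca[a]   read a → write c, move left, go to S
S | _abc[a]c
No transition is defined for (S, a); M halts in state S.

S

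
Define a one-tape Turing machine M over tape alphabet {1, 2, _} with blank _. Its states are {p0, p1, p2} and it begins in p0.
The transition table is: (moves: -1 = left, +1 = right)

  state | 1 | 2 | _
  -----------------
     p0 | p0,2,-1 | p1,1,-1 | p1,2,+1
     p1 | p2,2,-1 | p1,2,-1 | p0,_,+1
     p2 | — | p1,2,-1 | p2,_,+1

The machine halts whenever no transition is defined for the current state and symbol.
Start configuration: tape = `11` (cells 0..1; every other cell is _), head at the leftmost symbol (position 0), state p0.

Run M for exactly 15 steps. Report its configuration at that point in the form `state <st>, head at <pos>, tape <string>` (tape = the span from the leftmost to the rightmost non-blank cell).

state=p0 head=0 tape=___[1]1   (p0,1)→(p0,2,-1)
state=p0 head=-1 tape=__[_]21   (p0,_)→(p1,2,+1)
state=p1 head=0 tape=__2[2]1   (p1,2)→(p1,2,-1)
state=p1 head=-1 tape=__[2]21   (p1,2)→(p1,2,-1)
state=p1 head=-2 tape=_[_]221   (p1,_)→(p0,_,+1)
state=p0 head=-1 tape=__[2]21   (p0,2)→(p1,1,-1)
state=p1 head=-2 tape=_[_]121   (p1,_)→(p0,_,+1)
state=p0 head=-1 tape=__[1]21   (p0,1)→(p0,2,-1)
state=p0 head=-2 tape=_[_]221   (p0,_)→(p1,2,+1)
state=p1 head=-1 tape=_2[2]21   (p1,2)→(p1,2,-1)
state=p1 head=-2 tape=_[2]221   (p1,2)→(p1,2,-1)
state=p1 head=-3 tape=[_]2221   (p1,_)→(p0,_,+1)
state=p0 head=-2 tape=_[2]221   (p0,2)→(p1,1,-1)
state=p1 head=-3 tape=[_]1221   (p1,_)→(p0,_,+1)
state=p0 head=-2 tape=_[1]221   (p0,1)→(p0,2,-1)
state=p0 head=-3 tape=[_]2221
After 15 steps: state p0, head at -3, tape 2221.

state p0, head at -3, tape 2221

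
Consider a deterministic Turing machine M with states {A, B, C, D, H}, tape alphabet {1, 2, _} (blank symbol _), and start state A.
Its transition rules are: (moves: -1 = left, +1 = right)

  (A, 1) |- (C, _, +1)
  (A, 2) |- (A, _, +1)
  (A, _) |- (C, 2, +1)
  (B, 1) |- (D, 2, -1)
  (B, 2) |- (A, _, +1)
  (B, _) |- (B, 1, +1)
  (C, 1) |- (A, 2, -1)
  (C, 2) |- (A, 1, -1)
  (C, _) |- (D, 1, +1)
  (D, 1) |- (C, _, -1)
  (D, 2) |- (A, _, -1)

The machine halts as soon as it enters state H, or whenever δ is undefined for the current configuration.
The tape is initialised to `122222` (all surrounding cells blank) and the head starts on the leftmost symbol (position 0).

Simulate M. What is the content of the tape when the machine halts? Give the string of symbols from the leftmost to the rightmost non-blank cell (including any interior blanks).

21

A | [1]22222___   read 1 → write _, move +1, go to C
C | _[2]2222___   read 2 → write 1, move -1, go to A
A | [_]12222___   read _ → write 2, move +1, go to C
C | 2[1]2222___   read 1 → write 2, move -1, go to A
A | [2]22222___   read 2 → write _, move +1, go to A
A | _[2]2222___   read 2 → write _, move +1, go to A
A | __[2]222___   read 2 → write _, move +1, go to A
A | ___[2]22___   read 2 → write _, move +1, go to A
A | ____[2]2___   read 2 → write _, move +1, go to A
A | _____[2]___   read 2 → write _, move +1, go to A
A | ______[_]__   read _ → write 2, move +1, go to C
C | ______2[_]_   read _ → write 1, move +1, go to D
D | ______21[_]
The non-blank tape span at halt is 21.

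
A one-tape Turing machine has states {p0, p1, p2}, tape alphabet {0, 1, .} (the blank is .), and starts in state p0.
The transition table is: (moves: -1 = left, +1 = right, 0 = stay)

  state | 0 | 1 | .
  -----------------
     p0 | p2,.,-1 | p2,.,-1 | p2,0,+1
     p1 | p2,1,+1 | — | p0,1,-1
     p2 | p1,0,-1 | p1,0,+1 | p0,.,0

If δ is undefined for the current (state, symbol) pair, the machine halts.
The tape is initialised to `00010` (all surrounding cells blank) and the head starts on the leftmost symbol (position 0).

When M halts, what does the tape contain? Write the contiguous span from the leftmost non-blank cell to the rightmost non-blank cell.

010010

state=p0 head=0 tape=.[0]0010   (p0,0)→(p2,.,-1)
state=p2 head=-1 tape=[.].0010   (p2,.)→(p0,.,0)
state=p0 head=-1 tape=[.].0010   (p0,.)→(p2,0,+1)
state=p2 head=0 tape=0[.]0010   (p2,.)→(p0,.,0)
state=p0 head=0 tape=0[.]0010   (p0,.)→(p2,0,+1)
state=p2 head=1 tape=00[0]010   (p2,0)→(p1,0,-1)
state=p1 head=0 tape=0[0]0010   (p1,0)→(p2,1,+1)
state=p2 head=1 tape=01[0]010   (p2,0)→(p1,0,-1)
state=p1 head=0 tape=0[1]0010
The non-blank tape span at halt is 010010.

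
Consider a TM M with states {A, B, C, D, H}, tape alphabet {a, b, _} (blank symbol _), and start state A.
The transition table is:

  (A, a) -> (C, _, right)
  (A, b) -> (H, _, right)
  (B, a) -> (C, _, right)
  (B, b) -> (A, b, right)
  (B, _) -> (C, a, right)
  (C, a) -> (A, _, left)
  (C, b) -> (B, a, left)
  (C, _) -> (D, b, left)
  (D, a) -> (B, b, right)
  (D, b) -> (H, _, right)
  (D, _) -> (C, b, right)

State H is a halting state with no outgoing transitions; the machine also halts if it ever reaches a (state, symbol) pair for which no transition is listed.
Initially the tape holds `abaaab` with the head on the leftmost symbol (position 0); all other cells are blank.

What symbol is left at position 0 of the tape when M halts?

state=A head=0 tape=[a]baaab   (A,a)→(C,_,right)
state=C head=1 tape=_[b]aaab   (C,b)→(B,a,left)
state=B head=0 tape=[_]aaaab   (B,_)→(C,a,right)
state=C head=1 tape=a[a]aaab   (C,a)→(A,_,left)
state=A head=0 tape=[a]_aaab   (A,a)→(C,_,right)
state=C head=1 tape=_[_]aaab   (C,_)→(D,b,left)
state=D head=0 tape=[_]baaab   (D,_)→(C,b,right)
state=C head=1 tape=b[b]aaab   (C,b)→(B,a,left)
state=B head=0 tape=[b]aaaab   (B,b)→(A,b,right)
state=A head=1 tape=b[a]aaab   (A,a)→(C,_,right)
state=C head=2 tape=b_[a]aab   (C,a)→(A,_,left)
state=A head=1 tape=b[_]_aab
Cell 0 holds b when M halts.

b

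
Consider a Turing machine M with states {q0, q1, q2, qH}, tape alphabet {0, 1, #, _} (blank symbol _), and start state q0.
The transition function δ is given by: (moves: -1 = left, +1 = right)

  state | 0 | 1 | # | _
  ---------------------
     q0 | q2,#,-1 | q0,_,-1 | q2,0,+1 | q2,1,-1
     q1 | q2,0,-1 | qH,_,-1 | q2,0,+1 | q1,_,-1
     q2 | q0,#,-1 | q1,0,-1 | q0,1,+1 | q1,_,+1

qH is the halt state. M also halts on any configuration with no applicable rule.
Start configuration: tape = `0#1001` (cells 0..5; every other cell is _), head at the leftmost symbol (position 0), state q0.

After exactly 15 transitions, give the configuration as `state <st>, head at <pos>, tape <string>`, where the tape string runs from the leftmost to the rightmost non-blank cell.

state q2, head at -1, tape 0__001

state=q0 head=0 tape=_[0]#1001   (q0,0)→(q2,#,-1)
state=q2 head=-1 tape=[_]##1001   (q2,_)→(q1,_,+1)
state=q1 head=0 tape=_[#]#1001   (q1,#)→(q2,0,+1)
state=q2 head=1 tape=_0[#]1001   (q2,#)→(q0,1,+1)
state=q0 head=2 tape=_01[1]001   (q0,1)→(q0,_,-1)
state=q0 head=1 tape=_0[1]_001   (q0,1)→(q0,_,-1)
state=q0 head=0 tape=_[0]__001   (q0,0)→(q2,#,-1)
state=q2 head=-1 tape=[_]#__001   (q2,_)→(q1,_,+1)
state=q1 head=0 tape=_[#]__001   (q1,#)→(q2,0,+1)
state=q2 head=1 tape=_0[_]_001   (q2,_)→(q1,_,+1)
state=q1 head=2 tape=_0_[_]001   (q1,_)→(q1,_,-1)
state=q1 head=1 tape=_0[_]_001   (q1,_)→(q1,_,-1)
state=q1 head=0 tape=_[0]__001   (q1,0)→(q2,0,-1)
state=q2 head=-1 tape=[_]0__001   (q2,_)→(q1,_,+1)
state=q1 head=0 tape=_[0]__001   (q1,0)→(q2,0,-1)
state=q2 head=-1 tape=[_]0__001
After 15 steps: state q2, head at -1, tape 0__001.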